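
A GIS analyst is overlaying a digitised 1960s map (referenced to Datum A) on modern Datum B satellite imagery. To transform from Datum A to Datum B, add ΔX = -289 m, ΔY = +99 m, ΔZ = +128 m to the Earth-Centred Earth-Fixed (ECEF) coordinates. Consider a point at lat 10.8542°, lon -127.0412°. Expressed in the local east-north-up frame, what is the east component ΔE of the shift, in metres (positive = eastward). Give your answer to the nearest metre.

ΔE = -290 m

At φ = 10.8542°, λ = -127.0412°: sin φ = 0.188310, cos φ = 0.982110, sin λ = -0.798203, cos λ = -0.602389.
ΔE = −sin λ·ΔX + cos λ·ΔY = −(-0.798203)·(-289) + (-0.602389)·(99) = -290.32 m.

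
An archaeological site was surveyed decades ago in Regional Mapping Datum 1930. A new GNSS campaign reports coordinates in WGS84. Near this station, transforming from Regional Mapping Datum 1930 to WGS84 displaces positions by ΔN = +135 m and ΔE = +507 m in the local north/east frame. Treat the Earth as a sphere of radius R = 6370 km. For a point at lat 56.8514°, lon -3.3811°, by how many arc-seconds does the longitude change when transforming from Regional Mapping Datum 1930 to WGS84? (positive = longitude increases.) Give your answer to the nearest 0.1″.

At latitude 56.8514°, cos φ = 0.546812.
One radian of longitude at latitude φ spans R cos φ, so Δλ = ΔE / (R cos φ) = 507.0 / (6370000 × 0.546812) = 1.4556e-04 rad = 30.023″.

Δλ = 30.0″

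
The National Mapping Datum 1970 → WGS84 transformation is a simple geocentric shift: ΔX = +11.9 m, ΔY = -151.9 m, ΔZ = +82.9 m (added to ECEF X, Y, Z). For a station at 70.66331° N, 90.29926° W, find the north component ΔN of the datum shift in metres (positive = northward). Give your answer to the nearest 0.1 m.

ΔN = -115.8 m

The local north axis is (−sin φ cos λ, −sin φ sin λ, cos φ), giving ΔN = 0.059 − 143.329 + 27.450 = -115.82 m.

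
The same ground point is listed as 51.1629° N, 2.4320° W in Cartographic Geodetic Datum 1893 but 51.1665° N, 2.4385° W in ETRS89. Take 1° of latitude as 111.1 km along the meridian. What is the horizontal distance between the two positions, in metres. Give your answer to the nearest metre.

604 m

Δφ = 51.1665° − 51.1629° = +0.0036°; Δλ = -2.4385° − -2.4320° = -0.0065°.
ΔN = Δφ × 111100 = 400.0 m; ΔE = Δλ × 111100 × cos(51.1629°) = -0.0065 × 111100 × 0.627108 = -452.9 m.
Distance = √(ΔE² + ΔN²) = √((-452.9)² + 400.0²) = 604.2 m.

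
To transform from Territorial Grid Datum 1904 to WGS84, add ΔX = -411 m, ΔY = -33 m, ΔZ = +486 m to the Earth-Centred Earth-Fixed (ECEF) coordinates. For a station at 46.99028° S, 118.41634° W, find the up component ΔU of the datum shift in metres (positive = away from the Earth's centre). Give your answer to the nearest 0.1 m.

ΔU = -202.2 m

The local up (radial) axis is (cos φ cos λ, cos φ sin λ, sin φ), giving ΔU = 133.413 + 19.798 − 355.382 = -202.17 m.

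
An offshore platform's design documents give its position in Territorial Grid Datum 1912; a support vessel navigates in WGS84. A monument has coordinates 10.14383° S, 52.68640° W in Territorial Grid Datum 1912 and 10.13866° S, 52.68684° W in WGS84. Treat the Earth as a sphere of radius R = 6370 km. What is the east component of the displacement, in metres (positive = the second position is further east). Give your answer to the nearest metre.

ΔE = -48 m

Δφ = -10.13866° − -10.14383° = +0.00517°; Δλ = -52.68684° − -52.68640° = -0.00044°.
1° along a meridian = πR/180 = 111177 m.
ΔN = Δφ × 111177 = 574.8 m; ΔE = Δλ × 111177 × cos(-10.14383°) = -0.00044 × 111177 × 0.984369 = -48.2 m.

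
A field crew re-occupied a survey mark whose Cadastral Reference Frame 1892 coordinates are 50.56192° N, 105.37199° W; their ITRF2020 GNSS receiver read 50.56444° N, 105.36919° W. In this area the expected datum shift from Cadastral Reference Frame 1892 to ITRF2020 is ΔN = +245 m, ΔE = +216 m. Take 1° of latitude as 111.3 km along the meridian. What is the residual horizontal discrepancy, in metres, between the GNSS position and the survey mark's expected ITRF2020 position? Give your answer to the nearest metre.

40 m

Observed coordinate differences: Δφ = +0.00252°, Δλ = +0.00280°.
Converting to metres (1° lat = 111300 m, cos φ = 0.635244): observed ΔN = 280.5 m, observed ΔE = 198.0 m.
Subtracting the expected shift leaves a residual of 280.5 − (245) = 35.5 m north and 198.0 − (216) = -18.0 m east.
Residual distance = √(35.5² + (-18.0)²) = 39.8 m.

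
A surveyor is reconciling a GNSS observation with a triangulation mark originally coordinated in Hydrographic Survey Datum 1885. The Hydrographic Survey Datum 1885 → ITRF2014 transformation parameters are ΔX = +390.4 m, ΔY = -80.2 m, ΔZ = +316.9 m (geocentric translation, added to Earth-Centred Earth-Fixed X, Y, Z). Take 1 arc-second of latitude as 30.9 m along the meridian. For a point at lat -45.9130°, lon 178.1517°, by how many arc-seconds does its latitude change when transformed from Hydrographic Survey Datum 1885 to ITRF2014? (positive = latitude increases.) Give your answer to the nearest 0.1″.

Δφ = -2.0″

sin φ = -0.718284, cos φ = 0.695750, sin λ = 0.032253, cos λ = -0.999480.
North component: ΔN = −sin φ cos λ·ΔX − sin φ sin λ·ΔY + cos φ·ΔZ = −(-0.718284)(-0.999480)(390.4) − (-0.718284)(0.032253)(-80.2) + (0.695750)(316.9) = -61.65 m.
1° of latitude spans 3600 × 30.90 = 111240 m, so Δφ = -61.65 / 111240 × 3600 = -1.995″.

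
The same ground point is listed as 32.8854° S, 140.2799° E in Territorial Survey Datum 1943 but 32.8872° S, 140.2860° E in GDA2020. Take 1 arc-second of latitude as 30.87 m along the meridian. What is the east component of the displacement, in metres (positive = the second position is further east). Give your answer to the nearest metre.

Δφ = -32.8872° − -32.8854° = -0.0018°; Δλ = 140.2860° − 140.2799° = +0.0061°.
1° of latitude = 3600 × 30.87 = 111132 m.
ΔN = Δφ × 111132 = -200.0 m; ΔE = Δλ × 111132 × cos(-32.8854°) = +0.0061 × 111132 × 0.839758 = 569.3 m.

ΔE = 569 m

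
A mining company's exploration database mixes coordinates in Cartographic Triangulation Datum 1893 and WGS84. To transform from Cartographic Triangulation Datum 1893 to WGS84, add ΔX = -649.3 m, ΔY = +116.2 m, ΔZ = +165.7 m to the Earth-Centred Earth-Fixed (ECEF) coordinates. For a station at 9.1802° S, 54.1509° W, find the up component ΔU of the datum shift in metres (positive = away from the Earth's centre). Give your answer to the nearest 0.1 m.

At φ = -9.1802°, λ = -54.1509°: sin φ = -0.159540, cos φ = 0.987191, sin λ = -0.810562, cos λ = 0.585653.
ΔU = cos φ cos λ·ΔX + cos φ sin λ·ΔY + sin φ·ΔZ = (0.987191)(0.585653)(-649.3) + (0.987191)(-0.810562)(116.2) + (-0.159540)(165.7) = -494.81 m.

ΔU = -494.8 m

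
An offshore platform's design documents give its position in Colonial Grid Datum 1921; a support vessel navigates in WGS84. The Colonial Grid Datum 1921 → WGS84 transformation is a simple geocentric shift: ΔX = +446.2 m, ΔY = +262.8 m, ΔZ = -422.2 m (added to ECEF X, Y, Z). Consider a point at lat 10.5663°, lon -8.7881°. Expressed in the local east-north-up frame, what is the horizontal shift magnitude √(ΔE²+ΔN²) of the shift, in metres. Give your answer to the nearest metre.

The local east axis at (φ, λ) is (−sin λ, cos λ, 0), so ΔE = −sin(-8.7881°)·446.2 + cos(-8.7881°)·262.8 = 327.89 m.
The local north axis is (−sin φ cos λ, −sin φ sin λ, cos φ), giving ΔN = -80.861 + 7.363 − 415.041 = -488.54 m.
Horizontal magnitude = √(ΔE² + ΔN²) = √(327.89² + (-488.54)²) = 588.37 m.

588 m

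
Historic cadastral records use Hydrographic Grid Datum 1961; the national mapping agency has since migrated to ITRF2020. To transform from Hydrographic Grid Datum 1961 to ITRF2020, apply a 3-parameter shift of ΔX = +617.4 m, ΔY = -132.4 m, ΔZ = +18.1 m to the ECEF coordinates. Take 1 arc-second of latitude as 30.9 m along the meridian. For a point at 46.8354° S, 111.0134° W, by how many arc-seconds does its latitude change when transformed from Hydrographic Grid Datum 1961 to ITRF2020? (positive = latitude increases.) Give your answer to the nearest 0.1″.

sin φ = -0.729391, cos φ = 0.684097, sin λ = -0.933497, cos λ = -0.358586.
North component: ΔN = −sin φ cos λ·ΔX − sin φ sin λ·ΔY + cos φ·ΔZ = −(-0.729391)(-0.358586)(617.4) − (-0.729391)(-0.933497)(-132.4) + (0.684097)(18.1) = -58.95 m.
1° of latitude spans 3600 × 30.90 = 111240 m, so Δφ = -58.95 / 111240 × 3600 = -1.908″.

Δφ = -1.9″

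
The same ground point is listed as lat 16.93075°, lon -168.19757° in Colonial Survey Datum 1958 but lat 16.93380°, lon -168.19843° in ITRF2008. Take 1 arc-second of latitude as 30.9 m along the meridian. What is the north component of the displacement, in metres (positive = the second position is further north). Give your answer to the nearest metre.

Δφ = 16.93380° − 16.93075° = +0.00305°; Δλ = -168.19843° − -168.19757° = -0.00086°.
1° of latitude = 3600 × 30.90 = 111240 m.
ΔN = Δφ × 111240 = 339.3 m; ΔE = Δλ × 111240 × cos(16.93075°) = -0.00086 × 111240 × 0.956657 = -91.5 m.

ΔN = 339 m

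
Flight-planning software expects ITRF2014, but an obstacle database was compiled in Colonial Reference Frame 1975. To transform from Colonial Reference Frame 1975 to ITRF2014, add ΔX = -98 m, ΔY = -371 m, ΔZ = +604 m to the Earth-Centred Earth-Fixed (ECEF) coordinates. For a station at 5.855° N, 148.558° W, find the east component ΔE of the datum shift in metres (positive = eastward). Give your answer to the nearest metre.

ΔE = 265 m

At φ = 5.855°, λ = -148.558°: sin φ = 0.102011, cos φ = 0.994783, sin λ = -0.521635, cos λ = -0.853169.
ΔE = −sin λ·ΔX + cos λ·ΔY = −(-0.521635)·(-98) + (-0.853169)·(-371) = 265.41 m.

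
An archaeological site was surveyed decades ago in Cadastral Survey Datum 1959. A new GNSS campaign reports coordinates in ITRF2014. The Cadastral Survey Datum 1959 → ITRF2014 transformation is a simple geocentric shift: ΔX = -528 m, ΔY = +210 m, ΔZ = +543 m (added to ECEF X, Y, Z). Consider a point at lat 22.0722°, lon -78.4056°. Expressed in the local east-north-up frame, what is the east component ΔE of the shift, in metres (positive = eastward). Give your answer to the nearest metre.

ΔE = -475 m

The local east axis at (φ, λ) is (−sin λ, cos λ, 0), so ΔE = −sin(-78.4056°)·(-528) + cos(-78.4056°)·210 = -475.02 m.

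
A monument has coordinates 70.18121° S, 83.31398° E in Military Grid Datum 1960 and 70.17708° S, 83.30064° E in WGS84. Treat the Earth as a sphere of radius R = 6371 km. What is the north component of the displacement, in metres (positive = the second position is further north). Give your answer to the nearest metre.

ΔN = 459 m

Δφ = -70.17708° − -70.18121° = +0.00413°; Δλ = 83.30064° − 83.31398° = -0.01334°.
1° along a meridian = πR/180 = 111195 m.
ΔN = Δφ × 111195 = 459.2 m; ΔE = Δλ × 111195 × cos(-70.18121°) = -0.01334 × 111195 × 0.339046 = -502.9 m.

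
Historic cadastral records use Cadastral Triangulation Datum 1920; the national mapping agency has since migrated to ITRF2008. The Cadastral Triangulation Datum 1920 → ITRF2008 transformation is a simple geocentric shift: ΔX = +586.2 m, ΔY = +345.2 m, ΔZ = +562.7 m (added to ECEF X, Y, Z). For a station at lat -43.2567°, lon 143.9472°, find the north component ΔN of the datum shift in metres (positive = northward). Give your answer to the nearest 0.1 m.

The local north axis is (−sin φ cos λ, −sin φ sin λ, cos φ), giving ΔN = -324.768 + 139.220 + 409.809 = 224.26 m.

ΔN = 224.3 m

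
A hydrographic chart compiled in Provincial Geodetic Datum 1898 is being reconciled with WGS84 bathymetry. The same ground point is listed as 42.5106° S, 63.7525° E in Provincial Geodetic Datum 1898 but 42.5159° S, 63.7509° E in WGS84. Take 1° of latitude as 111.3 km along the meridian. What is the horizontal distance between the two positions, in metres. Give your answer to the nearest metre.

Δφ = -42.5159° − -42.5106° = -0.0053°; Δλ = 63.7509° − 63.7525° = -0.0016°.
ΔN = Δφ × 111300 = -589.9 m; ΔE = Δλ × 111300 × cos(-42.5106°) = -0.0016 × 111300 × 0.737152 = -131.3 m.
Distance = √(ΔE² + ΔN²) = √((-131.3)² + (-589.9)²) = 604.3 m.

604 m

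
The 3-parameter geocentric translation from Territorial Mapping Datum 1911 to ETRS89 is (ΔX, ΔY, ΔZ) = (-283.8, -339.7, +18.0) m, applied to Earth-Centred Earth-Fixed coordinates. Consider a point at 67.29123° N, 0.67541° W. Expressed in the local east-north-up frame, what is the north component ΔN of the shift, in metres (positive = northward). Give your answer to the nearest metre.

The local north axis is (−sin φ cos λ, −sin φ sin λ, cos φ), giving ΔN = 261.781 − 3.694 + 6.949 = 265.04 m.

ΔN = 265 m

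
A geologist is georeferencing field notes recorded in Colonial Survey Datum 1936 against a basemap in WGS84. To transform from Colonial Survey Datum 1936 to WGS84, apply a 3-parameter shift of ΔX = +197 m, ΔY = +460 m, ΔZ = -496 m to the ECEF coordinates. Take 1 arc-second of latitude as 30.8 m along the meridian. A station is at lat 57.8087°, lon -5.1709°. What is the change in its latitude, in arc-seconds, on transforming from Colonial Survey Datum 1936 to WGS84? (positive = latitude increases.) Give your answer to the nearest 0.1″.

Δφ = -12.8″

sin φ = 0.846274, cos φ = 0.532748, sin λ = -0.090127, cos λ = 0.995930.
North component: ΔN = −sin φ cos λ·ΔX − sin φ sin λ·ΔY + cos φ·ΔZ = −(0.846274)(0.995930)(197) − (0.846274)(-0.090127)(460) + (0.532748)(-496) = -395.20 m.
1° of latitude spans 3600 × 30.80 = 110880 m, so Δφ = -395.20 / 110880 × 3600 = -12.831″.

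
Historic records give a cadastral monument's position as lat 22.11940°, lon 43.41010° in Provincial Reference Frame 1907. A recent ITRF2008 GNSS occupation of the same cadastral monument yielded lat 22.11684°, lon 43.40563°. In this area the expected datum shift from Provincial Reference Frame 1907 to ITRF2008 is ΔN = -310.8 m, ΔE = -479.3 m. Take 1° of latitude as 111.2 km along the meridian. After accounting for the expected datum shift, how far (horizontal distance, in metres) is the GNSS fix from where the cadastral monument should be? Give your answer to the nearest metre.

Observed coordinate differences: Δφ = -0.00256°, Δλ = -0.00447°.
Converting to metres (1° lat = 111200 m, cos φ = 0.926401): observed ΔN = -284.7 m, observed ΔE = -460.5 m.
Subtracting the expected shift leaves a residual of -284.7 − (-310.8) = 26.1 m north and -460.5 − (-479.3) = 18.8 m east.
Residual distance = √(26.1² + 18.8²) = 32.2 m.

32 m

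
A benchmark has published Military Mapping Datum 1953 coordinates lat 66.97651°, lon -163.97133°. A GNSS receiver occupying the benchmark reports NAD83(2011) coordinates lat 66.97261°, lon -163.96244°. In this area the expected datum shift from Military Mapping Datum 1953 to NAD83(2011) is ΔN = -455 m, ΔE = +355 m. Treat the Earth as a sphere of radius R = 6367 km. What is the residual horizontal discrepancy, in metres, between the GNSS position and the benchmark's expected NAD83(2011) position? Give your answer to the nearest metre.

38 m

Observed coordinate differences: Δφ = -0.00390°, Δλ = +0.00889°.
Converting to metres (1° lat = 111125 m, cos φ = 0.391108): observed ΔN = -433.4 m, observed ΔE = 386.4 m.
Subtracting the expected shift leaves a residual of -433.4 − (-455) = 21.6 m north and 386.4 − (355) = 31.4 m east.
Residual distance = √(21.6² + 31.4²) = 38.1 m.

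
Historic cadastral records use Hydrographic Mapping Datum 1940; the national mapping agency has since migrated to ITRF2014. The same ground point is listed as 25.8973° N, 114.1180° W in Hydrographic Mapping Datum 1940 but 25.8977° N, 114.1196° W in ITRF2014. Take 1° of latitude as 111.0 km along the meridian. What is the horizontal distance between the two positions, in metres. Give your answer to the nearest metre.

Δφ = 25.8977° − 25.8973° = +0.0004°; Δλ = -114.1196° − -114.1180° = -0.0016°.
ΔN = Δφ × 111000 = 44.4 m; ΔE = Δλ × 111000 × cos(25.8973°) = -0.0016 × 111000 × 0.899578 = -159.8 m.
Distance = √(ΔE² + ΔN²) = √((-159.8)² + 44.4²) = 165.8 m.

166 m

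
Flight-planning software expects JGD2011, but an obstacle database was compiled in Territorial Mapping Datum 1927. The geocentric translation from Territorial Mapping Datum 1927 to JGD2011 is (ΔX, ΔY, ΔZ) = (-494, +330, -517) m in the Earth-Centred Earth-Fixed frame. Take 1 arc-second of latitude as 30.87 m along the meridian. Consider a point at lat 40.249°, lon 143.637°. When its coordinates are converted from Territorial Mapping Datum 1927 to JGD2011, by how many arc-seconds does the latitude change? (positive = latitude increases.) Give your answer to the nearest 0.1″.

sin φ = 0.646111, cos φ = 0.763244, sin λ = 0.592899, cos λ = -0.805277.
North component: ΔN = −sin φ cos λ·ΔX − sin φ sin λ·ΔY + cos φ·ΔZ = −(0.646111)(-0.805277)(-494) − (0.646111)(0.592899)(330) + (0.763244)(-517) = -778.04 m.
1° of latitude spans 3600 × 30.87 = 111132 m, so Δφ = -778.04 / 111132 × 3600 = -25.204″.

Δφ = -25.2″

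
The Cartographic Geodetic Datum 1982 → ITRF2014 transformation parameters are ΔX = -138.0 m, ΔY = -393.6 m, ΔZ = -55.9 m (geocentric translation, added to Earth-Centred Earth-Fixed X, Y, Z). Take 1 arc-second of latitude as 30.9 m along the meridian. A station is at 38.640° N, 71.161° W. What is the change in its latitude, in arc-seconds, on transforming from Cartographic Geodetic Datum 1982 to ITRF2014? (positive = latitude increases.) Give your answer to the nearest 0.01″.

sin φ = 0.624425, cos φ = 0.781085, sin λ = -0.946430, cos λ = 0.322910.
North component: ΔN = −sin φ cos λ·ΔX − sin φ sin λ·ΔY + cos φ·ΔZ = −(0.624425)(0.322910)(-138.0) − (0.624425)(-0.946430)(-393.6) + (0.781085)(-55.9) = -248.44 m.
1° of latitude spans 3600 × 30.90 = 111240 m, so Δφ = -248.44 / 111240 × 3600 = -8.040″.

Δφ = -8.04″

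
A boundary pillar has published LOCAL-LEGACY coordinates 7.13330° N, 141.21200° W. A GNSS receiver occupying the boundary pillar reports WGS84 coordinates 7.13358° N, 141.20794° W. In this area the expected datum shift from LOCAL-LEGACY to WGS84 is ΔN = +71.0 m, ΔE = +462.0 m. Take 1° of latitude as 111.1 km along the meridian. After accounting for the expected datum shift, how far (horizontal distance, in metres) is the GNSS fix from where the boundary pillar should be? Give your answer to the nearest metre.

42 m

Observed coordinate differences: Δφ = +0.00028°, Δλ = +0.00406°.
Converting to metres (1° lat = 111100 m, cos φ = 0.992260): observed ΔN = 31.1 m, observed ΔE = 447.6 m.
Subtracting the expected shift leaves a residual of 31.1 − (71.0) = -39.9 m north and 447.6 − (462.0) = -14.4 m east.
Residual distance = √((-39.9)² + (-14.4)²) = 42.4 m.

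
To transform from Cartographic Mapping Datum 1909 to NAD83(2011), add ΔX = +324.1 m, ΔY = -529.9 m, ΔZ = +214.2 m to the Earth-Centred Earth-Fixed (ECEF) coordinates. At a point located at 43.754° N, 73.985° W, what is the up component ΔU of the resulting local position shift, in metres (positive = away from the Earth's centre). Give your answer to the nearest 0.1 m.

ΔU = 580.6 m

The local up (radial) axis is (cos φ cos λ, cos φ sin λ, sin φ), giving ΔU = 64.586 + 367.900 + 148.133 = 580.62 m.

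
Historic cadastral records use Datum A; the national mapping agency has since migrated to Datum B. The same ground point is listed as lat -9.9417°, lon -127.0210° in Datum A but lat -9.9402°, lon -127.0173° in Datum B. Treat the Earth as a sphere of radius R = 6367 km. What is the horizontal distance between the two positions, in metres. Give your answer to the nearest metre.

Δφ = -9.9402° − -9.9417° = +0.0015°; Δλ = -127.0173° − -127.0210° = +0.0037°.
1° along a meridian = πR/180 = 111125 m.
ΔN = Δφ × 111125 = 166.7 m; ΔE = Δλ × 111125 × cos(-9.9417°) = +0.0037 × 111125 × 0.984984 = 405.0 m.
Distance = √(ΔE² + ΔN²) = √(405.0² + 166.7²) = 438.0 m.

438 m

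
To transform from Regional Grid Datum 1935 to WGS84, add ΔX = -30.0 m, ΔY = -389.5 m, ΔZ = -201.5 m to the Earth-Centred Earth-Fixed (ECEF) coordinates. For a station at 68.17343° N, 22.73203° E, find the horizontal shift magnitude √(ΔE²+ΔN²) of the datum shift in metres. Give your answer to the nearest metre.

359 m

At φ = 68.17343°, λ = 22.73203°: sin φ = 0.928314, cos φ = 0.371798, sin λ = 0.386422, cos λ = 0.922322.
ΔE = −sin λ·ΔX + cos λ·ΔY = −(0.386422)·(-30.0) + (0.922322)·(-389.5) = -347.65 m.
ΔN = −sin φ cos λ·ΔX − sin φ sin λ·ΔY + cos φ·ΔZ = −(0.928314)(0.922322)(-30.0) − (0.928314)(0.386422)(-389.5) + (0.371798)(-201.5) = 90.49 m.
Horizontal magnitude = √(ΔE² + ΔN²) = √((-347.65)² + 90.49²) = 359.24 m.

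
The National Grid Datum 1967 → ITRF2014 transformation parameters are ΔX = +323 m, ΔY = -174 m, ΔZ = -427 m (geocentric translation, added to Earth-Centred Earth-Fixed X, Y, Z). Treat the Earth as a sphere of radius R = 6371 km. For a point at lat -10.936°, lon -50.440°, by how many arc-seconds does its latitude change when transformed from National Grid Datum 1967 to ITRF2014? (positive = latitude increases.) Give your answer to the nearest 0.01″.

sin φ = -0.189712, cos φ = 0.981840, sin λ = -0.770958, cos λ = 0.636886.
North component: ΔN = −sin φ cos λ·ΔX − sin φ sin λ·ΔY + cos φ·ΔZ = −(-0.189712)(0.636886)(323) − (-0.189712)(-0.770958)(-174) + (0.981840)(-427) = -354.77 m.
1° of latitude spans πR/180 = 111195 m, so Δφ = -354.77 / 111195 × 3600 = -11.486″.

Δφ = -11.49″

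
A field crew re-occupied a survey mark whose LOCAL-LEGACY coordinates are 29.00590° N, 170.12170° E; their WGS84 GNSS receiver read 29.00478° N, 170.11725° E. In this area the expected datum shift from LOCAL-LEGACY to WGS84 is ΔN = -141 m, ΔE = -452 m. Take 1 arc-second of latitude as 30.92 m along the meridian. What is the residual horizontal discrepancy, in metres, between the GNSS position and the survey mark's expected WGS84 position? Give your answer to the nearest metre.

Observed coordinate differences: Δφ = -0.00112°, Δλ = -0.00445°.
Converting to metres (1° lat = 111312 m, cos φ = 0.874570): observed ΔN = -124.7 m, observed ΔE = -433.2 m.
Subtracting the expected shift leaves a residual of -124.7 − (-141) = 16.3 m north and -433.2 − (-452) = 18.8 m east.
Residual distance = √(16.3² + 18.8²) = 24.9 m.

25 m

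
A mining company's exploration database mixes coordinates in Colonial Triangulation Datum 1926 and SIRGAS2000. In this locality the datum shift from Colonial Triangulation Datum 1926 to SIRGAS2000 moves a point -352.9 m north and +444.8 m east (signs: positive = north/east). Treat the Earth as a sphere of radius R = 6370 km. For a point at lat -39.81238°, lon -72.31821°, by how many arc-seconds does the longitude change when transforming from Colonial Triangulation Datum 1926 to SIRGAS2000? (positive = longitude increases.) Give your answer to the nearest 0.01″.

Δλ = 18.75″

At latitude -39.81238°, cos φ = 0.768145.
One radian of longitude at latitude φ spans R cos φ, so Δλ = ΔE / (R cos φ) = 444.8 / (6370000 × 0.768145) = 9.0904e-05 rad = 18.750″.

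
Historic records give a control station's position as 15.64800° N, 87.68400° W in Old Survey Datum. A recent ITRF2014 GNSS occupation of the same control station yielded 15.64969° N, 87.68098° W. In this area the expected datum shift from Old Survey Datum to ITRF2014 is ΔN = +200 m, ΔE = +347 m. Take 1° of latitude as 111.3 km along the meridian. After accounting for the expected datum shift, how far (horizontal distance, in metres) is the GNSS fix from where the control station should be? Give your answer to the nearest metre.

26 m

Observed coordinate differences: Δφ = +0.00169°, Δλ = +0.00302°.
Converting to metres (1° lat = 111300 m, cos φ = 0.962937): observed ΔN = 188.1 m, observed ΔE = 323.7 m.
Subtracting the expected shift leaves a residual of 188.1 − (200) = -11.9 m north and 323.7 − (347) = -23.3 m east.
Residual distance = √((-11.9)² + (-23.3)²) = 26.2 m.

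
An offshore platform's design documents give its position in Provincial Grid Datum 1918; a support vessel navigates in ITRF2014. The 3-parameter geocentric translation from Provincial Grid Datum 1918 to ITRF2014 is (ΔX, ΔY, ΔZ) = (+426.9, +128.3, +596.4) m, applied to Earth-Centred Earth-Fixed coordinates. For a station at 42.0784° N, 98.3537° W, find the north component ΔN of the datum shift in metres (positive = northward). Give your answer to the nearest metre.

ΔN = 569 m

The local north axis is (−sin φ cos λ, −sin φ sin λ, cos φ), giving ΔN = 41.564 + 85.068 + 442.665 = 569.30 m.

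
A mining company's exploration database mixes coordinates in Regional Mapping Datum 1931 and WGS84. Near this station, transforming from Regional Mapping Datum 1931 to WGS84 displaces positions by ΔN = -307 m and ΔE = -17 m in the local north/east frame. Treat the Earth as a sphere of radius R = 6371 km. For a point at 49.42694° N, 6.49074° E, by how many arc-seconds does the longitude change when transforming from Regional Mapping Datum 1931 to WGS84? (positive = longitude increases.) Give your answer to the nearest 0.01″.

At latitude 49.42694°, cos φ = 0.650417.
One radian of longitude at latitude φ spans R cos φ, so Δλ = ΔE / (R cos φ) = -17.0 / (6371000 × 0.650417) = -4.1025e-06 rad = -0.846″.

Δλ = -0.85″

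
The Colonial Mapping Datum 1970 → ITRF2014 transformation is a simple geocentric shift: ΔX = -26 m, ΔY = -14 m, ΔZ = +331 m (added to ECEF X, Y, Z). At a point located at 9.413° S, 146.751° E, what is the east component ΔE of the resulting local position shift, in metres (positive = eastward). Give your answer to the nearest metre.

The local east axis at (φ, λ) is (−sin λ, cos λ, 0), so ΔE = −sin(146.751°)·(-26) + cos(146.751°)·(-14) = 25.96 m.

ΔE = 26 m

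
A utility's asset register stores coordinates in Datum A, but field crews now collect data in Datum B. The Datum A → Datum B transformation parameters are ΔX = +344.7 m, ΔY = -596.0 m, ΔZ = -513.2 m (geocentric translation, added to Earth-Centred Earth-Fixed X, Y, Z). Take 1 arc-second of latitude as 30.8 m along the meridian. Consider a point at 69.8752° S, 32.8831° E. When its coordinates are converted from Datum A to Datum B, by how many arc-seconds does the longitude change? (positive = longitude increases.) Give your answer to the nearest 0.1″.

sin φ = -0.938945, cos φ = 0.344066, sin λ = 0.542927, cos λ = 0.839780.
East component: ΔE = −sin λ·ΔX + cos λ·ΔY = −(0.542927)(344.7) + (0.839780)(-596.0) = -687.66 m.
1° of latitude spans 3600 × 30.80 = 110880 m; at latitude φ, 1° of longitude spans that × cos φ = 38150.1 m, so Δλ = -687.66 / 38150.1 × 3600 = -64.890″.

Δλ = -64.9″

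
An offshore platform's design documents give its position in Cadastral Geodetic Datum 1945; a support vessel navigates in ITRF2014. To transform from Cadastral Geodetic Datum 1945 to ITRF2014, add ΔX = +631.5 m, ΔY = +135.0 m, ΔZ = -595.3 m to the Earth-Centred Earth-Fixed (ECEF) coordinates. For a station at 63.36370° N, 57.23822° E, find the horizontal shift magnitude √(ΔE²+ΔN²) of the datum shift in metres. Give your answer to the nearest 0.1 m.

814.7 m

The local east axis at (φ, λ) is (−sin λ, cos λ, 0), so ΔE = −sin(57.23822°)·631.5 + cos(57.23822°)·135.0 = -457.99 m.
The local north axis is (−sin φ cos λ, −sin φ sin λ, cos φ), giving ΔN = -305.466 − 101.477 − 266.888 = -673.83 m.
Horizontal magnitude = √(ΔE² + ΔN²) = √((-457.99)² + (-673.83)²) = 814.74 m.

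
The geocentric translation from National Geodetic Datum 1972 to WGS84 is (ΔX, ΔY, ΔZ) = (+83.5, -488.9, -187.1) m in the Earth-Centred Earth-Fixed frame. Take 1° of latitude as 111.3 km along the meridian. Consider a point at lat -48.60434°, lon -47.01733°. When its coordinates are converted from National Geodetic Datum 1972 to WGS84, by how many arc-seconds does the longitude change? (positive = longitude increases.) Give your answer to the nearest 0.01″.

sin φ = -0.750161, cos φ = 0.661255, sin λ = -0.731560, cos λ = 0.681777.
East component: ΔE = −sin λ·ΔX + cos λ·ΔY = −(-0.731560)(83.5) + (0.681777)(-488.9) = -272.24 m.
1° of latitude spans 111300 m; at latitude φ, 1° of longitude spans that × cos φ = 73597.7 m, so Δλ = -272.24 / 73597.7 × 3600 = -13.316″.

Δλ = -13.32″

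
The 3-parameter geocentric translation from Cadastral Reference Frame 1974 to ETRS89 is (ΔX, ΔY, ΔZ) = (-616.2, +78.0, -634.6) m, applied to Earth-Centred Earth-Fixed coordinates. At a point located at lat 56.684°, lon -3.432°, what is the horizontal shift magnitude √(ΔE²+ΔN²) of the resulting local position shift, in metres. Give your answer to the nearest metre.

At φ = 56.684°, λ = -3.432°: sin φ = 0.835654, cos φ = 0.549256, sin λ = -0.059864, cos λ = 0.998207.
ΔE = −sin λ·ΔX + cos λ·ΔY = −(-0.059864)·(-616.2) + (0.998207)·(78.0) = 40.97 m.
ΔN = −sin φ cos λ·ΔX − sin φ sin λ·ΔY + cos φ·ΔZ = −(0.835654)(0.998207)(-616.2) − (0.835654)(-0.059864)(78.0) + (0.549256)(-634.6) = 169.35 m.
Horizontal magnitude = √(ΔE² + ΔN²) = √(40.97² + 169.35²) = 174.24 m.

174 m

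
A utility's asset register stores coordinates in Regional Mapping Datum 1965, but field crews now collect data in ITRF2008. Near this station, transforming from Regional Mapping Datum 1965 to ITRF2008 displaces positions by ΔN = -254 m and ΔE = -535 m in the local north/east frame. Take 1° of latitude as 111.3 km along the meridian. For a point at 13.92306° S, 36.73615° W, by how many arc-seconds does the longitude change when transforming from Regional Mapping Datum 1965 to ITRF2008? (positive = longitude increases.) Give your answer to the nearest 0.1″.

At latitude -13.92306°, cos φ = 0.970620.
1° of longitude at this latitude = 111.3 × cos φ = 108.03 km, so Δλ = -535.0 / 108030.0 = -0.0049523° = -17.828″.

Δλ = -17.8″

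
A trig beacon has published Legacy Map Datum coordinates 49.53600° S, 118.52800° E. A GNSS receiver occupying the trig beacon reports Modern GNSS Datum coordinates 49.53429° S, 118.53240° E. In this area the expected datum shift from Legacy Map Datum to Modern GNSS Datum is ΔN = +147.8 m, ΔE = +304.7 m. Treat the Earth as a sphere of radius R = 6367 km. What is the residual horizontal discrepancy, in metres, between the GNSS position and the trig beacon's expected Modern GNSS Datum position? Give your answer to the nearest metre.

Observed coordinate differences: Δφ = +0.00171°, Δλ = +0.00440°.
Converting to metres (1° lat = 111125 m, cos φ = 0.648970): observed ΔN = 190.0 m, observed ΔE = 317.3 m.
Subtracting the expected shift leaves a residual of 190.0 − (147.8) = 42.2 m north and 317.3 − (304.7) = 12.6 m east.
Residual distance = √(42.2² + 12.6²) = 44.1 m.

44 m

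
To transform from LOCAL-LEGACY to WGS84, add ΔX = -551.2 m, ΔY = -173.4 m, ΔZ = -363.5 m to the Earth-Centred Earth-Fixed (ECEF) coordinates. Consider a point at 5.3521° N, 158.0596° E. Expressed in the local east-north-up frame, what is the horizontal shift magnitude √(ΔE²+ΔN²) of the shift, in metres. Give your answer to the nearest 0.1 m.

The local east axis at (φ, λ) is (−sin λ, cos λ, 0), so ΔE = −sin(158.0596°)·(-551.2) + cos(158.0596°)·(-173.4) = 366.79 m.
The local north axis is (−sin φ cos λ, −sin φ sin λ, cos φ), giving ΔN = -47.690 + 6.043 − 361.915 = -403.56 m.
Horizontal magnitude = √(ΔE² + ΔN²) = √(366.79² + (-403.56)²) = 545.34 m.

545.3 m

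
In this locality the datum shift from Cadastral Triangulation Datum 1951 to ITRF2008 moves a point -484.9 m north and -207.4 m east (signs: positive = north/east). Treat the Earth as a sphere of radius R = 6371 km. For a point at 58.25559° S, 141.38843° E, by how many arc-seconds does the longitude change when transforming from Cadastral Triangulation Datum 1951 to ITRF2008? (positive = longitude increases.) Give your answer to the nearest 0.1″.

At latitude -58.25559°, cos φ = 0.526131.
One radian of longitude at latitude φ spans R cos φ, so Δλ = ΔE / (R cos φ) = -207.4 / (6371000 × 0.526131) = -6.1874e-05 rad = -12.762″.

Δλ = -12.8″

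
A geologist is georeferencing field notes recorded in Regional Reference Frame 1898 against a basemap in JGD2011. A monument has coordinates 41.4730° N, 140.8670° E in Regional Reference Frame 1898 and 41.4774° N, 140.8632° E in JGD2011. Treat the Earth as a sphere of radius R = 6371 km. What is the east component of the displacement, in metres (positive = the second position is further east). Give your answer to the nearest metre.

Δφ = 41.4774° − 41.4730° = +0.0044°; Δλ = 140.8632° − 140.8670° = -0.0038°.
1° along a meridian = πR/180 = 111195 m.
ΔN = Δφ × 111195 = 489.3 m; ΔE = Δλ × 111195 × cos(41.4730°) = -0.0038 × 111195 × 0.749268 = -316.6 m.

ΔE = -317 m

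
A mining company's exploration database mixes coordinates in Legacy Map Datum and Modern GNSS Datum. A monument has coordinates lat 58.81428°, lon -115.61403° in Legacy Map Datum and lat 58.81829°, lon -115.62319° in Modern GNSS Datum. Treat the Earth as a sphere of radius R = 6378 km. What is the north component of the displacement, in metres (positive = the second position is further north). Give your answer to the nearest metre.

ΔN = 446 m

Δφ = 58.81829° − 58.81428° = +0.00401°; Δλ = -115.62319° − -115.61403° = -0.00916°.
1° along a meridian = πR/180 = 111317 m.
ΔN = Δφ × 111317 = 446.4 m; ΔE = Δλ × 111317 × cos(58.81428°) = -0.00916 × 111317 × 0.517814 = -528.0 m.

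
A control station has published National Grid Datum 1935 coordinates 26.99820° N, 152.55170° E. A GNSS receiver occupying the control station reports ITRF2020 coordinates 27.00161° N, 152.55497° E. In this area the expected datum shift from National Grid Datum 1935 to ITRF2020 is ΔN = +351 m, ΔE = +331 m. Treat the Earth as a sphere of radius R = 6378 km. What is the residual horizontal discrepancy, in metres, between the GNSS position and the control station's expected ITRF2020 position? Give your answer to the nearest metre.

29 m

Observed coordinate differences: Δφ = +0.00341°, Δλ = +0.00327°.
Converting to metres (1° lat = 111317 m, cos φ = 0.891021): observed ΔN = 379.6 m, observed ΔE = 324.3 m.
Subtracting the expected shift leaves a residual of 379.6 − (351) = 28.6 m north and 324.3 − (331) = -6.7 m east.
Residual distance = √(28.6² + (-6.7)²) = 29.4 m.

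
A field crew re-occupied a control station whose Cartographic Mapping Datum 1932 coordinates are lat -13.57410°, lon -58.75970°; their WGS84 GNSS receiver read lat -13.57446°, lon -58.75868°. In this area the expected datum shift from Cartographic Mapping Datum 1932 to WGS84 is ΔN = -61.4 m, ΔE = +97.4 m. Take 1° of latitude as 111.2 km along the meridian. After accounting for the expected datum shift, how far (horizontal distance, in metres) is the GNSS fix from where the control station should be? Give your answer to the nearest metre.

Observed coordinate differences: Δφ = -0.00036°, Δλ = +0.00102°.
Converting to metres (1° lat = 111200 m, cos φ = 0.972067): observed ΔN = -40.0 m, observed ΔE = 110.3 m.
Subtracting the expected shift leaves a residual of -40.0 − (-61.4) = 21.4 m north and 110.3 − (97.4) = 12.9 m east.
Residual distance = √(21.4² + 12.9²) = 24.9 m.

25 m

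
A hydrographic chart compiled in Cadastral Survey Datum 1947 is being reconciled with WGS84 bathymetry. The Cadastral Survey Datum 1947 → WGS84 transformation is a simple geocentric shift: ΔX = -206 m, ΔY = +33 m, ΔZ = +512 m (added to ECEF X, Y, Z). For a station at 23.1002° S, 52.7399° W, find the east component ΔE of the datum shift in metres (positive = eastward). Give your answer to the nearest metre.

ΔE = -144 m

The local east axis at (φ, λ) is (−sin λ, cos λ, 0), so ΔE = −sin(-52.7399°)·(-206) + cos(-52.7399°)·33 = -143.98 m.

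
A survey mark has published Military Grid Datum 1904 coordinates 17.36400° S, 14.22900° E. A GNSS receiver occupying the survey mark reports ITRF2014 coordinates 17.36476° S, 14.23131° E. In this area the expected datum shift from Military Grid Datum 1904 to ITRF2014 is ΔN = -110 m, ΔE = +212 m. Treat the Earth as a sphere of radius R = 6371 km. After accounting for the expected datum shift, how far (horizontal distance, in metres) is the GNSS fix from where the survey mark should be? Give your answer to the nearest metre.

Observed coordinate differences: Δφ = -0.00076°, Δλ = +0.00231°.
Converting to metres (1° lat = 111195 m, cos φ = 0.954428): observed ΔN = -84.5 m, observed ΔE = 245.2 m.
Subtracting the expected shift leaves a residual of -84.5 − (-110) = 25.5 m north and 245.2 − (212) = 33.2 m east.
Residual distance = √(25.5² + 33.2²) = 41.8 m.

42 m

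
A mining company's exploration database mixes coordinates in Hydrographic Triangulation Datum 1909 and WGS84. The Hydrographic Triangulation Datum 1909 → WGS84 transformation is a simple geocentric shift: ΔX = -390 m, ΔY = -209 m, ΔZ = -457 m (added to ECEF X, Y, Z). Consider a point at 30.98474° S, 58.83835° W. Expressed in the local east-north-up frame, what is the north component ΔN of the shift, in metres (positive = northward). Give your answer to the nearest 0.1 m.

The local north axis is (−sin φ cos λ, −sin φ sin λ, cos φ), giving ΔN = -103.892 + 92.070 − 391.788 = -403.61 m.

ΔN = -403.6 m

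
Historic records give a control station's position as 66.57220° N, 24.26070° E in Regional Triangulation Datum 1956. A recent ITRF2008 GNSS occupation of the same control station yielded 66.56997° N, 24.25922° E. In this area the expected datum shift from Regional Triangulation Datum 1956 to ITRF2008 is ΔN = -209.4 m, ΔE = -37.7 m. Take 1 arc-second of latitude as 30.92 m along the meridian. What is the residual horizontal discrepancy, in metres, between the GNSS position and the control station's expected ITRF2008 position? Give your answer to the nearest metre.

Observed coordinate differences: Δφ = -0.00223°, Δλ = -0.00148°.
Converting to metres (1° lat = 111312 m, cos φ = 0.397593): observed ΔN = -248.2 m, observed ΔE = -65.5 m.
Subtracting the expected shift leaves a residual of -248.2 − (-209.4) = -38.8 m north and -65.5 − (-37.7) = -27.8 m east.
Residual distance = √((-38.8)² + (-27.8)²) = 47.8 m.

48 m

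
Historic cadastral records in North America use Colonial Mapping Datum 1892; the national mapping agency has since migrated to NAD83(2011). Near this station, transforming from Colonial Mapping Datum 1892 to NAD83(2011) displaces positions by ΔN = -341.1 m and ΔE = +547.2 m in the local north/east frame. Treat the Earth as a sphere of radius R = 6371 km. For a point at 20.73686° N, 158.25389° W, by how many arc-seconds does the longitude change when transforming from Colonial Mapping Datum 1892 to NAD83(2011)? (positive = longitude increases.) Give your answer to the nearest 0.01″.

At latitude 20.73686°, cos φ = 0.935216.
One radian of longitude at latitude φ spans R cos φ, so Δλ = ΔE / (R cos φ) = 547.2 / (6371000 × 0.935216) = 9.1839e-05 rad = 18.943″.

Δλ = 18.94″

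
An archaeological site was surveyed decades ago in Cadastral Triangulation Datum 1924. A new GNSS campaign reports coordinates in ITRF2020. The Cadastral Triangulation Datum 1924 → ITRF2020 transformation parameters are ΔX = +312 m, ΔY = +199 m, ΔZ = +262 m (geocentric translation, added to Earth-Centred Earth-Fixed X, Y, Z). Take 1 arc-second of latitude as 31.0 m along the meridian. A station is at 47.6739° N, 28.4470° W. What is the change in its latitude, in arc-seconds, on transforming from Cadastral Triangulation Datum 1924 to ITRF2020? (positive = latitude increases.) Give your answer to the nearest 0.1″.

Δφ = 1.4″

sin φ = 0.739324, cos φ = 0.673349, sin λ = -0.476346, cos λ = 0.879258.
North component: ΔN = −sin φ cos λ·ΔX − sin φ sin λ·ΔY + cos φ·ΔZ = −(0.739324)(0.879258)(312) − (0.739324)(-0.476346)(199) + (0.673349)(262) = 43.68 m.
1° of latitude spans 3600 × 31.00 = 111600 m, so Δφ = 43.68 / 111600 × 3600 = 1.409″.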